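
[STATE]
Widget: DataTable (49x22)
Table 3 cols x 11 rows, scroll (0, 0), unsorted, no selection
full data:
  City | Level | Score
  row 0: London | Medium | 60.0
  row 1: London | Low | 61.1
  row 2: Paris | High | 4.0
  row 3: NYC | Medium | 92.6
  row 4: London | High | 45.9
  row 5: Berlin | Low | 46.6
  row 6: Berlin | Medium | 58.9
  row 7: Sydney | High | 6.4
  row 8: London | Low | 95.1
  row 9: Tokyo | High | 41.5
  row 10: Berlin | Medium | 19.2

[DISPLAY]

City  │Level │Score                              
──────┼──────┼─────                              
London│Medium│60.0                               
London│Low   │61.1                               
Paris │High  │4.0                                
NYC   │Medium│92.6                               
London│High  │45.9                               
Berlin│Low   │46.6                               
Berlin│Medium│58.9                               
Sydney│High  │6.4                                
London│Low   │95.1                               
Tokyo │High  │41.5                               
Berlin│Medium│19.2                               
                                                 
                                                 
                                                 
                                                 
                                                 
                                                 
                                                 
                                                 
                                                 


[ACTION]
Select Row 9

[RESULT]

City  │Level │Score                              
──────┼──────┼─────                              
London│Medium│60.0                               
London│Low   │61.1                               
Paris │High  │4.0                                
NYC   │Medium│92.6                               
London│High  │45.9                               
Berlin│Low   │46.6                               
Berlin│Medium│58.9                               
Sydney│High  │6.4                                
London│Low   │95.1                               
>okyo │High  │41.5                               
Berlin│Medium│19.2                               
                                                 
                                                 
                                                 
                                                 
                                                 
                                                 
                                                 
                                                 
                                                 


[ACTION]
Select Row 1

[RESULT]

City  │Level │Score                              
──────┼──────┼─────                              
London│Medium│60.0                               
>ondon│Low   │61.1                               
Paris │High  │4.0                                
NYC   │Medium│92.6                               
London│High  │45.9                               
Berlin│Low   │46.6                               
Berlin│Medium│58.9                               
Sydney│High  │6.4                                
London│Low   │95.1                               
Tokyo │High  │41.5                               
Berlin│Medium│19.2                               
                                                 
                                                 
                                                 
                                                 
                                                 
                                                 
                                                 
                                                 
                                                 


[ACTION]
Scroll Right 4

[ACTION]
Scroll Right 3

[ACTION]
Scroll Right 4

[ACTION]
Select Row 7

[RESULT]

City  │Level │Score                              
──────┼──────┼─────                              
London│Medium│60.0                               
London│Low   │61.1                               
Paris │High  │4.0                                
NYC   │Medium│92.6                               
London│High  │45.9                               
Berlin│Low   │46.6                               
Berlin│Medium│58.9                               
>ydney│High  │6.4                                
London│Low   │95.1                               
Tokyo │High  │41.5                               
Berlin│Medium│19.2                               
                                                 
                                                 
                                                 
                                                 
                                                 
                                                 
                                                 
                                                 
                                                 


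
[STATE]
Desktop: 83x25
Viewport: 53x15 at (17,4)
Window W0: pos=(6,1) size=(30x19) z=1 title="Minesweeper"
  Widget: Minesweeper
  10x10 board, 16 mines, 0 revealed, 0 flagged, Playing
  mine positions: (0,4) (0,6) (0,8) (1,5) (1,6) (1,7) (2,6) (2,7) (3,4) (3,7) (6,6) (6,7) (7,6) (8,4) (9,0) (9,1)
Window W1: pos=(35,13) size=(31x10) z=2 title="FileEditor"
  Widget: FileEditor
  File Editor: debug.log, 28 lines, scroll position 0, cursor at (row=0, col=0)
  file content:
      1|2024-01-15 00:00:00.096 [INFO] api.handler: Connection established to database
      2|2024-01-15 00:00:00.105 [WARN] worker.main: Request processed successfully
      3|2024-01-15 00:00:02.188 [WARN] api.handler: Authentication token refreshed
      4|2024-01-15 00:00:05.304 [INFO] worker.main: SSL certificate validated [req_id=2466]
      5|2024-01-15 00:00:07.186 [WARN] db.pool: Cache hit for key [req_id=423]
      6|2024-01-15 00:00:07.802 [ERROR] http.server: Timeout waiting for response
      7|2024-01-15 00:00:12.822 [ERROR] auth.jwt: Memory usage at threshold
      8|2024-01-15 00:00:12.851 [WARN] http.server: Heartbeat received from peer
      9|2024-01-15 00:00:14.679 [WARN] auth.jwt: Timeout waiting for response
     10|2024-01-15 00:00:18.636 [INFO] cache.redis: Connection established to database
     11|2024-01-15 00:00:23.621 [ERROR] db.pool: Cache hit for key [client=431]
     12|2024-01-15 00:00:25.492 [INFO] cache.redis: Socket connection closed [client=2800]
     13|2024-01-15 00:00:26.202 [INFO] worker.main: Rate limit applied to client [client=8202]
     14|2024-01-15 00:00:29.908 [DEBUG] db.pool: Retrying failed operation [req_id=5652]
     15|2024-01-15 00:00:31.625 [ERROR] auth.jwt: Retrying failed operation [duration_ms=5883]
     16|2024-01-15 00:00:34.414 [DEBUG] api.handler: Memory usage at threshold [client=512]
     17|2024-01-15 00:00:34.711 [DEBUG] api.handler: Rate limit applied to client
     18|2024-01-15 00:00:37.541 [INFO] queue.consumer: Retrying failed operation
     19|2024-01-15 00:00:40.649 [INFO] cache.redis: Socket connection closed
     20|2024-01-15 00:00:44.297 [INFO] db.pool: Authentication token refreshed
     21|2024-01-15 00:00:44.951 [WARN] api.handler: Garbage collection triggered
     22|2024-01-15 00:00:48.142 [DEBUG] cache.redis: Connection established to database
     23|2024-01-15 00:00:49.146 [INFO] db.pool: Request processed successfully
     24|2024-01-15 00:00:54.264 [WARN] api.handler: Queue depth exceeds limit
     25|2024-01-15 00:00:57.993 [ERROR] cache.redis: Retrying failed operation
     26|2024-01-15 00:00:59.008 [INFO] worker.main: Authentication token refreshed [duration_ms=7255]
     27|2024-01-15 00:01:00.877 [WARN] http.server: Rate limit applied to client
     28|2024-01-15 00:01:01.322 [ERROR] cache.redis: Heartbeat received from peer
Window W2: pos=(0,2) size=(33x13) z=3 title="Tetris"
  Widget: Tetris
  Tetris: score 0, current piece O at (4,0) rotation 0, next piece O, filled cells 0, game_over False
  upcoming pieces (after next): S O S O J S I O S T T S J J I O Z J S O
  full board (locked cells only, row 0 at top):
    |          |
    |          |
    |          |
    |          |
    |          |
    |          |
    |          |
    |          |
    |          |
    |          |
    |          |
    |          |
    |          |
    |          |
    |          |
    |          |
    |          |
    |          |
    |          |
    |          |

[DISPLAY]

───────────────┨  ┃                                  
               ┃  ┃                                  
               ┃  ┃                                  
               ┃  ┃                                  
               ┃  ┃                                  
               ┃  ┃                                  
               ┃  ┃                                  
:              ┃  ┃                                  
               ┃  ┃                                  
               ┃  ┏━━━━━━━━━━━━━━━━━━━━━━━━━━━━━┓    
━━━━━━━━━━━━━━━┛  ┃ FileEditor                  ┃    
                  ┠─────────────────────────────┨    
                  ┃█024-01-15 00:00:00.096 [INF▲┃    
                  ┃2024-01-15 00:00:00.105 [WAR█┃    
                  ┃2024-01-15 00:00:02.188 [WAR░┃    


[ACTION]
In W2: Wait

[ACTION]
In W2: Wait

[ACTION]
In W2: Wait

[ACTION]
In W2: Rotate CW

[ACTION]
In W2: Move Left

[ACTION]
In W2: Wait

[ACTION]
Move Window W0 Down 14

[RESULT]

───────────────┨                                     
               ┃                                     
               ┃━━┓                                  
               ┃  ┃                                  
               ┃──┨                                  
               ┃  ┃                                  
               ┃  ┃                                  
:              ┃  ┃                                  
               ┃  ┃                                  
               ┃  ┏━━━━━━━━━━━━━━━━━━━━━━━━━━━━━┓    
━━━━━━━━━━━━━━━┛  ┃ FileEditor                  ┃    
                  ┠─────────────────────────────┨    
                  ┃█024-01-15 00:00:00.096 [INF▲┃    
                  ┃2024-01-15 00:00:00.105 [WAR█┃    
                  ┃2024-01-15 00:00:02.188 [WAR░┃    


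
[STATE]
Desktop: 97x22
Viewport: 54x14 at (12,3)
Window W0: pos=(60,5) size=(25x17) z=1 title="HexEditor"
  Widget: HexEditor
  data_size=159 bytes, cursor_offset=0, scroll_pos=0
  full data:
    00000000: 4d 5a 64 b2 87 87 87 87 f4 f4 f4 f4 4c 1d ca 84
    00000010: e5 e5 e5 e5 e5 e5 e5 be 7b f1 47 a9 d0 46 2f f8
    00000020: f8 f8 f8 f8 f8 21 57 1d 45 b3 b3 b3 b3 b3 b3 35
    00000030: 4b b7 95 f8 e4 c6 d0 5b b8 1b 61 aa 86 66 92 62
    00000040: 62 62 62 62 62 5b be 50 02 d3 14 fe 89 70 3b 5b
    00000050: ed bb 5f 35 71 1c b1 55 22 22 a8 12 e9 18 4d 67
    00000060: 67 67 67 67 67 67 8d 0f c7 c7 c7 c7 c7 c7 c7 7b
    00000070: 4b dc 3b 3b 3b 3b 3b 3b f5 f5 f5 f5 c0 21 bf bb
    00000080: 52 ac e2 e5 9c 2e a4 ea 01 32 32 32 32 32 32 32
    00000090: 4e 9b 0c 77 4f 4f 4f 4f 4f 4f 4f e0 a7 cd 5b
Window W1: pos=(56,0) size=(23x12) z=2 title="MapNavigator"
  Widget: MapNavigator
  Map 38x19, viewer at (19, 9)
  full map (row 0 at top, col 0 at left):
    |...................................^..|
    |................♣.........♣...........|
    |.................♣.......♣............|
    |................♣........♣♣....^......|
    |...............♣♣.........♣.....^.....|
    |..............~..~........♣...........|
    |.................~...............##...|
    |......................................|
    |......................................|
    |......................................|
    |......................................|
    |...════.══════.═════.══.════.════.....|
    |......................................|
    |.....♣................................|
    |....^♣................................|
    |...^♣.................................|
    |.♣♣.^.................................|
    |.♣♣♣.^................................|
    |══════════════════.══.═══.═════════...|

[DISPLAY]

                                            ┃.....~..~
                                            ┃........~
                                            ┃.........
                                            ┃.........
                                            ┃.........
                                            ┃.........
                                            ┃═════.═══
                                            ┃.........
                                            ┗━━━━━━━━━
                                                ┃00000
                                                ┃00000
                                                ┃00000
                                                ┃00000
                                                ┃00000


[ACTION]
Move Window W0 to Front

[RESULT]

                                            ┃.....~..~
                                            ┃........~
                                            ┃...┏━━━━━
                                            ┃...┃ HexE
                                            ┃...┠─────
                                            ┃...┃00000
                                            ┃═══┃00000
                                            ┃...┃00000
                                            ┗━━━┃00000
                                                ┃00000
                                                ┃00000
                                                ┃00000
                                                ┃00000
                                                ┃00000


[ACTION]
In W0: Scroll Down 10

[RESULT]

                                            ┃.....~..~
                                            ┃........~
                                            ┃...┏━━━━━
                                            ┃...┃ HexE
                                            ┃...┠─────
                                            ┃...┃00000
                                            ┃═══┃     
                                            ┃...┃     
                                            ┗━━━┃     
                                                ┃     
                                                ┃     
                                                ┃     
                                                ┃     
                                                ┃     


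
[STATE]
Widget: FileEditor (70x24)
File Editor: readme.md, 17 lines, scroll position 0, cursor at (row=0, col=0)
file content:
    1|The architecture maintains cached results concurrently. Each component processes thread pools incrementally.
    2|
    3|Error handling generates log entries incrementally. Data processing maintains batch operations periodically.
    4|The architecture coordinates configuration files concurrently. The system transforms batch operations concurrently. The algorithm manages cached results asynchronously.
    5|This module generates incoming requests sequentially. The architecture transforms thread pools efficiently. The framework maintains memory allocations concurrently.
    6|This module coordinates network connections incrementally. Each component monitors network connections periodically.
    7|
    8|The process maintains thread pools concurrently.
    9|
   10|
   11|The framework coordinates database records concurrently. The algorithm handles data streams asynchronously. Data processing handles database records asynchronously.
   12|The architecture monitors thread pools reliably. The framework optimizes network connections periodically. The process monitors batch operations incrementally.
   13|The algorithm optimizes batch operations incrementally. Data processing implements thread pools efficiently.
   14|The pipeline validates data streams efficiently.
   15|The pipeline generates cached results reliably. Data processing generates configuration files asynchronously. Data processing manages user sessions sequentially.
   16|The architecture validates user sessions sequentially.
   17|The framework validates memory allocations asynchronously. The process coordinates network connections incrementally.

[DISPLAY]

█he architecture maintains cached results concurrently. Each componen▲
                                                                     █
Error handling generates log entries incrementally. Data processing m░
The architecture coordinates configuration files concurrently. The sy░
This module generates incoming requests sequentially. The architectur░
This module coordinates network connections incrementally. Each compo░
                                                                     ░
The process maintains thread pools concurrently.                     ░
                                                                     ░
                                                                     ░
The framework coordinates database records concurrently. The algorith░
The architecture monitors thread pools reliably. The framework optimi░
The algorithm optimizes batch operations incrementally. Data processi░
The pipeline validates data streams efficiently.                     ░
The pipeline generates cached results reliably. Data processing gener░
The architecture validates user sessions sequentially.               ░
The framework validates memory allocations asynchronously. The proces░
                                                                     ░
                                                                     ░
                                                                     ░
                                                                     ░
                                                                     ░
                                                                     ░
                                                                     ▼


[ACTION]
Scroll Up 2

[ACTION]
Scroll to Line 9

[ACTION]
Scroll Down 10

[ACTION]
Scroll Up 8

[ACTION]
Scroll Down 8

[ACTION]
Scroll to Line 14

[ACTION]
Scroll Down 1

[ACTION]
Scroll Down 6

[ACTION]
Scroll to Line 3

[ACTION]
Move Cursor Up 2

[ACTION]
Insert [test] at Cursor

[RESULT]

test█he architecture maintains cached results concurrently. Each comp▲
                                                                     █
Error handling generates log entries incrementally. Data processing m░
The architecture coordinates configuration files concurrently. The sy░
This module generates incoming requests sequentially. The architectur░
This module coordinates network connections incrementally. Each compo░
                                                                     ░
The process maintains thread pools concurrently.                     ░
                                                                     ░
                                                                     ░
The framework coordinates database records concurrently. The algorith░
The architecture monitors thread pools reliably. The framework optimi░
The algorithm optimizes batch operations incrementally. Data processi░
The pipeline validates data streams efficiently.                     ░
The pipeline generates cached results reliably. Data processing gener░
The architecture validates user sessions sequentially.               ░
The framework validates memory allocations asynchronously. The proces░
                                                                     ░
                                                                     ░
                                                                     ░
                                                                     ░
                                                                     ░
                                                                     ░
                                                                     ▼


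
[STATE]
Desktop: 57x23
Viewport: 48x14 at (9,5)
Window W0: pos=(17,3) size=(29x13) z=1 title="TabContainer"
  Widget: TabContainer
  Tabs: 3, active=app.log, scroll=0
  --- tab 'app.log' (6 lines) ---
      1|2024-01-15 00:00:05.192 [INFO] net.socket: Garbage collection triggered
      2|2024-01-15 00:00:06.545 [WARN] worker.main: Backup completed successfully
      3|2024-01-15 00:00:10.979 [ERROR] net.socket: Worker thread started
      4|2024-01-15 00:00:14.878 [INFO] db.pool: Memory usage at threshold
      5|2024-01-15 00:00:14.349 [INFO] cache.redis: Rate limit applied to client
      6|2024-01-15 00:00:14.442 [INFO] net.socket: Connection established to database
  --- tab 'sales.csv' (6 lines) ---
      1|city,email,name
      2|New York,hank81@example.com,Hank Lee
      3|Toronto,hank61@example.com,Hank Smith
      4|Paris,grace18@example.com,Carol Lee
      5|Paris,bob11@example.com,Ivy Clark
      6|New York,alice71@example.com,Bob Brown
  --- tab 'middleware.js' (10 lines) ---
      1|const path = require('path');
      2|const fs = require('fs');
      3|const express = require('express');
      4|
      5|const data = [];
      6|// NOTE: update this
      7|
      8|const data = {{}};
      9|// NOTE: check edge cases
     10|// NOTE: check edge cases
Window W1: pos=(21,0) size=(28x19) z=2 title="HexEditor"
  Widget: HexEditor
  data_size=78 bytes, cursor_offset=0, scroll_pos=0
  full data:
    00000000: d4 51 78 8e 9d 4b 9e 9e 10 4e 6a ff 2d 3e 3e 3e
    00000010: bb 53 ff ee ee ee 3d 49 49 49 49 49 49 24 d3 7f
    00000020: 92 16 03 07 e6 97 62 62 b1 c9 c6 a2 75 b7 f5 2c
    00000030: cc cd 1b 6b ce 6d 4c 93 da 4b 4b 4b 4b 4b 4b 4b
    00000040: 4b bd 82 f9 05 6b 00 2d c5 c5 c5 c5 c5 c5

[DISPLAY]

        ┠───┃00000020  92 16 03 07 e6 9┃        
        ┃[ap┃00000030  cc cd 1b 6b ce 6┃        
        ┃───┃00000040  4b bd 82 f9 05 6┃        
        ┃202┃                          ┃        
        ┃202┃                          ┃        
        ┃202┃                          ┃        
        ┃202┃                          ┃        
        ┃202┃                          ┃        
        ┃202┃                          ┃        
        ┃   ┃                          ┃        
        ┗━━━┃                          ┃        
            ┃                          ┃        
            ┃                          ┃        
            ┗━━━━━━━━━━━━━━━━━━━━━━━━━━┛        


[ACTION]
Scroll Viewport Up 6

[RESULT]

            ┏━━━━━━━━━━━━━━━━━━━━━━━━━━┓        
            ┃ HexEditor                ┃        
            ┠──────────────────────────┨        
        ┏━━━┃00000000  D4 51 78 8e 9d 4┃        
        ┃ Ta┃00000010  bb 53 ff ee ee e┃        
        ┠───┃00000020  92 16 03 07 e6 9┃        
        ┃[ap┃00000030  cc cd 1b 6b ce 6┃        
        ┃───┃00000040  4b bd 82 f9 05 6┃        
        ┃202┃                          ┃        
        ┃202┃                          ┃        
        ┃202┃                          ┃        
        ┃202┃                          ┃        
        ┃202┃                          ┃        
        ┃202┃                          ┃        


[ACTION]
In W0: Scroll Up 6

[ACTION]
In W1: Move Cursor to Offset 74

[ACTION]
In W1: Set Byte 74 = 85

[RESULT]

            ┏━━━━━━━━━━━━━━━━━━━━━━━━━━┓        
            ┃ HexEditor                ┃        
            ┠──────────────────────────┨        
        ┏━━━┃00000000  d4 51 78 8e 9d 4┃        
        ┃ Ta┃00000010  bb 53 ff ee ee e┃        
        ┠───┃00000020  92 16 03 07 e6 9┃        
        ┃[ap┃00000030  cc cd 1b 6b ce 6┃        
        ┃───┃00000040  4b bd 82 f9 05 6┃        
        ┃202┃                          ┃        
        ┃202┃                          ┃        
        ┃202┃                          ┃        
        ┃202┃                          ┃        
        ┃202┃                          ┃        
        ┃202┃                          ┃        


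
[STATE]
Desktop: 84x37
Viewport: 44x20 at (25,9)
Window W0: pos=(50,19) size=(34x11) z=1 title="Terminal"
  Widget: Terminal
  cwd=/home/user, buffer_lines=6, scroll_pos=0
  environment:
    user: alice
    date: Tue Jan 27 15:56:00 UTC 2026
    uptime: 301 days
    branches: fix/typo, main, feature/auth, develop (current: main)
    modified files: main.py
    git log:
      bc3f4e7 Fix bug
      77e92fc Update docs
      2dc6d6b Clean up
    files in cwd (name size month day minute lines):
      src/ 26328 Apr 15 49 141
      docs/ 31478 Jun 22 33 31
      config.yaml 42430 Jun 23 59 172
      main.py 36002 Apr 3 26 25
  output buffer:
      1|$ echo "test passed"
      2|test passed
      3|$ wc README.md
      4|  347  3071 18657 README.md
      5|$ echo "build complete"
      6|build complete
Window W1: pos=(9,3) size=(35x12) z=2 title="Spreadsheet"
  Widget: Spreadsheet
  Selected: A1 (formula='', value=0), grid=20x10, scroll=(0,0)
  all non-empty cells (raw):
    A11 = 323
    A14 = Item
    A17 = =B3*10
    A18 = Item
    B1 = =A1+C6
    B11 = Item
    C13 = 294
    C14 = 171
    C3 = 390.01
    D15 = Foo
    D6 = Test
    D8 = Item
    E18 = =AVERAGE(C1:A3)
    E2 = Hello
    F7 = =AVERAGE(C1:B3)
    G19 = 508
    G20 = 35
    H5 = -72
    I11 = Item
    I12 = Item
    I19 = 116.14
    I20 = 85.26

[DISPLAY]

    0       0     ┃                         
    0       0     ┃                         
    0  390.01     ┃                         
    0       0     ┃                         
    0       0     ┃                         
━━━━━━━━━━━━━━━━━━┛                         
                                            
                                            
                                            
                                            
                         ┏━━━━━━━━━━━━━━━━━━
                         ┃ Terminal         
                         ┠──────────────────
                         ┃$ echo "test passe
                         ┃test passed       
                         ┃$ wc README.md    
                         ┃  347  3071 18657 
                         ┃$ echo "build comp
                         ┃build complete    
                         ┃$ █               


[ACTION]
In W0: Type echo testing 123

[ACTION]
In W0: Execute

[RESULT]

    0       0     ┃                         
    0       0     ┃                         
    0  390.01     ┃                         
    0       0     ┃                         
    0       0     ┃                         
━━━━━━━━━━━━━━━━━━┛                         
                                            
                                            
                                            
                                            
                         ┏━━━━━━━━━━━━━━━━━━
                         ┃ Terminal         
                         ┠──────────────────
                         ┃$ wc README.md    
                         ┃  347  3071 18657 
                         ┃$ echo "build comp
                         ┃build complete    
                         ┃$ echo testing 123
                         ┃testing 123       
                         ┃$ █               


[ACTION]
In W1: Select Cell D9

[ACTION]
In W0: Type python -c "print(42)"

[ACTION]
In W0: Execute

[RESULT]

    0       0     ┃                         
    0       0     ┃                         
    0  390.01     ┃                         
    0       0     ┃                         
    0       0     ┃                         
━━━━━━━━━━━━━━━━━━┛                         
                                            
                                            
                                            
                                            
                         ┏━━━━━━━━━━━━━━━━━━
                         ┃ Terminal         
                         ┠──────────────────
                         ┃$ echo "build comp
                         ┃build complete    
                         ┃$ echo testing 123
                         ┃testing 123       
                         ┃$ python -c "print
                         ┃42                
                         ┃$ █               


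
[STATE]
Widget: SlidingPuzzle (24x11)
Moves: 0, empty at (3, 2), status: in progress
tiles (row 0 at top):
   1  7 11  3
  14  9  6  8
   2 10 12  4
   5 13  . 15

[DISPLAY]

┌────┬────┬────┬────┐   
│  1 │  7 │ 11 │  3 │   
├────┼────┼────┼────┤   
│ 14 │  9 │  6 │  8 │   
├────┼────┼────┼────┤   
│  2 │ 10 │ 12 │  4 │   
├────┼────┼────┼────┤   
│  5 │ 13 │    │ 15 │   
└────┴────┴────┴────┘   
Moves: 0                
                        


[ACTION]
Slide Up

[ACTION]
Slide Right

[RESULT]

┌────┬────┬────┬────┐   
│  1 │  7 │ 11 │  3 │   
├────┼────┼────┼────┤   
│ 14 │  9 │  6 │  8 │   
├────┼────┼────┼────┤   
│  2 │ 10 │ 12 │  4 │   
├────┼────┼────┼────┤   
│  5 │    │ 13 │ 15 │   
└────┴────┴────┴────┘   
Moves: 1                
                        


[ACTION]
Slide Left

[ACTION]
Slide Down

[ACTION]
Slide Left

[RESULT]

┌────┬────┬────┬────┐   
│  1 │  7 │ 11 │  3 │   
├────┼────┼────┼────┤   
│ 14 │  9 │  6 │  8 │   
├────┼────┼────┼────┤   
│  2 │ 10 │  4 │    │   
├────┼────┼────┼────┤   
│  5 │ 13 │ 12 │ 15 │   
└────┴────┴────┴────┘   
Moves: 4                
                        


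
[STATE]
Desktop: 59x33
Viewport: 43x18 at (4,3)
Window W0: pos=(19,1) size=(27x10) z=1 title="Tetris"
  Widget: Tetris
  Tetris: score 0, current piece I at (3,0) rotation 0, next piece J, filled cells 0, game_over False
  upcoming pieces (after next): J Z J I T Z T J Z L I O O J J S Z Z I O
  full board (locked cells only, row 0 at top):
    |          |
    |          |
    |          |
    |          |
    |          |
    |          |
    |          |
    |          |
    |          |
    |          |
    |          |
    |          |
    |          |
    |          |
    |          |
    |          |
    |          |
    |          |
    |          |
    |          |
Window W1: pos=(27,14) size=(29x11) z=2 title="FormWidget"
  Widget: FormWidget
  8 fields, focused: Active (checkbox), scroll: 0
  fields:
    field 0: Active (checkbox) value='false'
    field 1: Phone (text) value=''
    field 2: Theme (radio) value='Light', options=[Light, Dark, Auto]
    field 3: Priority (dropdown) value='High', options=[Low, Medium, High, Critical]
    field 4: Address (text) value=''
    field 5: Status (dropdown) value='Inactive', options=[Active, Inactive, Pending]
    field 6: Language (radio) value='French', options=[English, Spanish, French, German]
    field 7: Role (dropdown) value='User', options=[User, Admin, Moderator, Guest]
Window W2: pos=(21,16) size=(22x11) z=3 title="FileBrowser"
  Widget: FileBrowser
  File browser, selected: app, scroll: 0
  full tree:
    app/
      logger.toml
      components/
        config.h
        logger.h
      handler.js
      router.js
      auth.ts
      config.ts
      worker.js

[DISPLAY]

               ┠─────────────────────────┨ 
               ┃          │Next:         ┃ 
               ┃          │█             ┃ 
               ┃          │███           ┃ 
               ┃          │              ┃ 
               ┃          │              ┃ 
               ┃          │              ┃ 
               ┗━━━━━━━━━━━━━━━━━━━━━━━━━┛ 
                                           
                                           
                                           
                       ┏━━━━━━━━━━━━━━━━━━━
                       ┃ FormWidget        
                 ┏━━━━━━━━━━━━━━━━━━━━┓────
                 ┃ FileBrowser        ┃ ]  
                 ┠────────────────────┨    
                 ┃> [-] app/          ┃●) L
                 ┃    logger.toml     ┃High


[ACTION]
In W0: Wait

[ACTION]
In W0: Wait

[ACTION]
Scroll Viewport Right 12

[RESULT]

   ┠─────────────────────────┨             
   ┃          │Next:         ┃             
   ┃          │█             ┃             
   ┃          │███           ┃             
   ┃          │              ┃             
   ┃          │              ┃             
   ┃          │              ┃             
   ┗━━━━━━━━━━━━━━━━━━━━━━━━━┛             
                                           
                                           
                                           
           ┏━━━━━━━━━━━━━━━━━━━━━━━━━━━┓   
           ┃ FormWidget                ┃   
     ┏━━━━━━━━━━━━━━━━━━━━┓────────────┨   
     ┃ FileBrowser        ┃ ]          ┃   
     ┠────────────────────┨           ]┃   
     ┃> [-] app/          ┃●) Light  ( ┃   
     ┃    logger.toml     ┃High      ▼]┃   


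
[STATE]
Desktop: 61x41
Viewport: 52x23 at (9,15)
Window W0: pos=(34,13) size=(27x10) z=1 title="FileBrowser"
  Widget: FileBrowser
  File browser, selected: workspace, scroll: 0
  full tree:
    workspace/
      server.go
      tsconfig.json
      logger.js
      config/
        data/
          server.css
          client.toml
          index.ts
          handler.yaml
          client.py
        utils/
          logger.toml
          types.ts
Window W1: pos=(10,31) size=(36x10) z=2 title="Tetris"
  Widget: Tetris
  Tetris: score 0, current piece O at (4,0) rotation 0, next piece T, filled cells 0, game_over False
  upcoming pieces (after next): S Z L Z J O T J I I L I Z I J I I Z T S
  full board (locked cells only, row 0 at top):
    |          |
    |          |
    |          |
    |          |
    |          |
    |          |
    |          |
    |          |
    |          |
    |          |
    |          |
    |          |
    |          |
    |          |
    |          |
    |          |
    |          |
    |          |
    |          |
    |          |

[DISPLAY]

                         ┠─────────────────────────┨
                         ┃> [-] workspace/         ┃
                         ┃    server.go            ┃
                         ┃    tsconfig.json        ┃
                         ┃    logger.js            ┃
                         ┃    [+] config/          ┃
                         ┃                         ┃
                         ┗━━━━━━━━━━━━━━━━━━━━━━━━━┛
                                                    
                                                    
                                                    
                                                    
                                                    
                                                    
                                                    
                                                    
 ┏━━━━━━━━━━━━━━━━━━━━━━━━━━━━━━━━━━┓               
 ┃ Tetris                           ┃               
 ┠──────────────────────────────────┨               
 ┃          │Next:                  ┃               
 ┃          │ ▒                     ┃               
 ┃          │▒▒▒                    ┃               
 ┃          │                       ┃               


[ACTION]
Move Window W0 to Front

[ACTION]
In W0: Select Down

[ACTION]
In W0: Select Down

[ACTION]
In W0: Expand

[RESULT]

                         ┠─────────────────────────┨
                         ┃  [-] workspace/         ┃
                         ┃    server.go            ┃
                         ┃  > tsconfig.json        ┃
                         ┃    logger.js            ┃
                         ┃    [+] config/          ┃
                         ┃                         ┃
                         ┗━━━━━━━━━━━━━━━━━━━━━━━━━┛
                                                    
                                                    
                                                    
                                                    
                                                    
                                                    
                                                    
                                                    
 ┏━━━━━━━━━━━━━━━━━━━━━━━━━━━━━━━━━━┓               
 ┃ Tetris                           ┃               
 ┠──────────────────────────────────┨               
 ┃          │Next:                  ┃               
 ┃          │ ▒                     ┃               
 ┃          │▒▒▒                    ┃               
 ┃          │                       ┃               


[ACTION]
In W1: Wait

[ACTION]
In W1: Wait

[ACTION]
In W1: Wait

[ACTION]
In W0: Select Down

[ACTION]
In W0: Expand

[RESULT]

                         ┠─────────────────────────┨
                         ┃  [-] workspace/         ┃
                         ┃    server.go            ┃
                         ┃    tsconfig.json        ┃
                         ┃  > logger.js            ┃
                         ┃    [+] config/          ┃
                         ┃                         ┃
                         ┗━━━━━━━━━━━━━━━━━━━━━━━━━┛
                                                    
                                                    
                                                    
                                                    
                                                    
                                                    
                                                    
                                                    
 ┏━━━━━━━━━━━━━━━━━━━━━━━━━━━━━━━━━━┓               
 ┃ Tetris                           ┃               
 ┠──────────────────────────────────┨               
 ┃          │Next:                  ┃               
 ┃          │ ▒                     ┃               
 ┃          │▒▒▒                    ┃               
 ┃          │                       ┃               
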